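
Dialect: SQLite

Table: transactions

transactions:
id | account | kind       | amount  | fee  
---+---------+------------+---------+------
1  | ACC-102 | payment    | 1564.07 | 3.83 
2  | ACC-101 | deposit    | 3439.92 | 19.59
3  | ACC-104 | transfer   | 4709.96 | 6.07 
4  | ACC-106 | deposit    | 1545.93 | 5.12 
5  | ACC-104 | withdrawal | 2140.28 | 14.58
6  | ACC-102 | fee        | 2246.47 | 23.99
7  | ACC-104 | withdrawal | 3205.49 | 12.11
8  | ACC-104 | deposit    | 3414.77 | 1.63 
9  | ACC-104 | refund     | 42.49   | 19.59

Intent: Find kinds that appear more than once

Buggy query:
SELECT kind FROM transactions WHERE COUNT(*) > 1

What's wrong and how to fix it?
Bug: COUNT(*) is an aggregate and cannot be used in WHERE

Fix: Group first, then use HAVING for the count condition

Corrected query:
SELECT kind FROM transactions GROUP BY kind HAVING COUNT(*) > 1

Result:
kind      
----------
deposit   
withdrawal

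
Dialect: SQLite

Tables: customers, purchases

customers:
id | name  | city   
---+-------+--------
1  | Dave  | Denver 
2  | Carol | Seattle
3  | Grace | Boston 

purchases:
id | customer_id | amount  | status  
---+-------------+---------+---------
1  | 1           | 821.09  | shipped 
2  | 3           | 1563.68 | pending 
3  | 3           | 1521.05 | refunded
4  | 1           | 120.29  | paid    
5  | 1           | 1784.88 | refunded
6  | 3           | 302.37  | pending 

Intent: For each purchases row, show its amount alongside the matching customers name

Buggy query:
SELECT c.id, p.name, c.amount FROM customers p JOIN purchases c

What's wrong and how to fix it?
Bug: Missing join condition: each purchases row is matched to all customers rows instead of just its own

Fix: Add ON c.customer_id = p.id to the JOIN

Corrected query:
SELECT c.id, p.name, c.amount FROM customers p JOIN purchases c ON c.customer_id = p.id

Result:
id | name  | amount 
---+-------+--------
1  | Dave  | 821.09 
2  | Grace | 1563.68
3  | Grace | 1521.05
4  | Dave  | 120.29 
5  | Dave  | 1784.88
6  | Grace | 302.37 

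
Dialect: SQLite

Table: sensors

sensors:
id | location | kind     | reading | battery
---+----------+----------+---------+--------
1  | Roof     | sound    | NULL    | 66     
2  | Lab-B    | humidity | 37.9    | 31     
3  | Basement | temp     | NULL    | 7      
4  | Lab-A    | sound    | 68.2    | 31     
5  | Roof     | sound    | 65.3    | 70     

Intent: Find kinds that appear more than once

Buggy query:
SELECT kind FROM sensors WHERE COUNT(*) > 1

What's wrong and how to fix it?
Bug: WHERE can't reference COUNT(*); aggregates are computed after WHERE

Fix: Group first, then use HAVING for the count condition

Corrected query:
SELECT kind FROM sensors GROUP BY kind HAVING COUNT(*) > 1

Result:
kind 
-----
sound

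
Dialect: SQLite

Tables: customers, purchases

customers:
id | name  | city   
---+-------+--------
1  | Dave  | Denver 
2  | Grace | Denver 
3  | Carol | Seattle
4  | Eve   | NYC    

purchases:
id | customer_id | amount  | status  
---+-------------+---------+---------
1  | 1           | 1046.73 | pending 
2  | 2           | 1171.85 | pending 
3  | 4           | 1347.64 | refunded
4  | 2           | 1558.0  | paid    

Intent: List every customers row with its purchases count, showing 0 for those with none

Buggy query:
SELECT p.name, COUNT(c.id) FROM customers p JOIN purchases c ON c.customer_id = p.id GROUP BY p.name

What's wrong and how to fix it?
Bug: INNER JOIN drops customers rows that have no matching purchases rows

Fix: Use LEFT JOIN so parents without children still appear (COUNT(c.id) gives 0)

Corrected query:
SELECT p.name, COUNT(c.id) FROM customers p LEFT JOIN purchases c ON c.customer_id = p.id GROUP BY p.name

Result:
name  | COUNT(c.id)
------+------------
Carol | 0          
Dave  | 1          
Eve   | 1          
Grace | 2          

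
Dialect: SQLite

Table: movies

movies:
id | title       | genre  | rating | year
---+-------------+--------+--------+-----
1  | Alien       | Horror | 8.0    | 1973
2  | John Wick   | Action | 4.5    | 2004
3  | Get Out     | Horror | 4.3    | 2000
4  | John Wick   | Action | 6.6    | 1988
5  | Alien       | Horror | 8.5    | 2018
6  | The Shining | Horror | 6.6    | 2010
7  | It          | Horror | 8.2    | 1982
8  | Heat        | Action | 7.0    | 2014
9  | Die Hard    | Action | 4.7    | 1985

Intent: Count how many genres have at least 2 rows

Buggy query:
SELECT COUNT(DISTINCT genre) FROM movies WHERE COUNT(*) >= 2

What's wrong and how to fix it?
Bug: WHERE filters individual rows, not groups, so a group-level COUNT is invalid there

Fix: Group first with HAVING COUNT(*) >= 2, then COUNT the resulting groups

Corrected query:
SELECT COUNT(*) FROM (SELECT genre FROM movies GROUP BY genre HAVING COUNT(*) >= 2)

Result:
COUNT(*)
--------
2       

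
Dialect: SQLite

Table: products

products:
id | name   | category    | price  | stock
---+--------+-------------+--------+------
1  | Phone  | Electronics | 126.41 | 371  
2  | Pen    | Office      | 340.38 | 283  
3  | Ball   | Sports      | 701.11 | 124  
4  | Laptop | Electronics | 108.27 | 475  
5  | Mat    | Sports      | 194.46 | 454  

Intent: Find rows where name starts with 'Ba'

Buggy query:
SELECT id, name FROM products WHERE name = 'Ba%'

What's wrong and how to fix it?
Bug: '=' compares the literal string including the % character; pattern matching needs LIKE

Fix: Use LIKE for wildcard pattern matching

Corrected query:
SELECT id, name FROM products WHERE name LIKE 'Ba%'

Result:
id | name
---+-----
3  | Ball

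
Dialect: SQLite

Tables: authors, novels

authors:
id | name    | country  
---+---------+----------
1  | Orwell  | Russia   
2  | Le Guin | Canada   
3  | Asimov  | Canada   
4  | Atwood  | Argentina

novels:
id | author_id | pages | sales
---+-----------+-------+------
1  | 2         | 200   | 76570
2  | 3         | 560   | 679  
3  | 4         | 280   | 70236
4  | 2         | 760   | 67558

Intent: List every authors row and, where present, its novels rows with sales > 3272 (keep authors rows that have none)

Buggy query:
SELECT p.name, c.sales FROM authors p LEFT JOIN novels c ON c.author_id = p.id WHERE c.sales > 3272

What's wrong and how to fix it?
Bug: Filtering c.sales in WHERE discards the NULL rows produced by LEFT JOIN, turning it into an inner join

Fix: Put 'c.sales > 3272' in the JOIN's ON clause instead of WHERE

Corrected query:
SELECT p.name, c.sales FROM authors p LEFT JOIN novels c ON c.author_id = p.id AND c.sales > 3272

Result:
name    | sales
--------+------
Orwell  | NULL 
Le Guin | 67558
Le Guin | 76570
Asimov  | NULL 
Atwood  | 70236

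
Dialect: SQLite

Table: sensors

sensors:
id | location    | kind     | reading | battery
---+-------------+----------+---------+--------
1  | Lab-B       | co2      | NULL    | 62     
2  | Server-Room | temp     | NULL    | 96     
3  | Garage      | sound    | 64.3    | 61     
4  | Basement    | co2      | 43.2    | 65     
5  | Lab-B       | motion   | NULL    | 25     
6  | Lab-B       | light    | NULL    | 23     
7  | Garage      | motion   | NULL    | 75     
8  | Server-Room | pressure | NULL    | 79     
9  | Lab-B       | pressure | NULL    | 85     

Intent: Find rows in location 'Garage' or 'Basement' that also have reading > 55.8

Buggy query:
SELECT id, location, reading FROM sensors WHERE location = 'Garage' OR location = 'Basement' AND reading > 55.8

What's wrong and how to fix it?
Bug: Without parentheses, AND is evaluated before OR, so the reading filter only applies to the 'Basement' branch

Fix: Group the OR with parentheses (or use IN), then AND the threshold

Corrected query:
SELECT id, location, reading FROM sensors WHERE (location = 'Garage' OR location = 'Basement') AND reading > 55.8

Result:
id | location | reading
---+----------+--------
3  | Garage   | 64.3   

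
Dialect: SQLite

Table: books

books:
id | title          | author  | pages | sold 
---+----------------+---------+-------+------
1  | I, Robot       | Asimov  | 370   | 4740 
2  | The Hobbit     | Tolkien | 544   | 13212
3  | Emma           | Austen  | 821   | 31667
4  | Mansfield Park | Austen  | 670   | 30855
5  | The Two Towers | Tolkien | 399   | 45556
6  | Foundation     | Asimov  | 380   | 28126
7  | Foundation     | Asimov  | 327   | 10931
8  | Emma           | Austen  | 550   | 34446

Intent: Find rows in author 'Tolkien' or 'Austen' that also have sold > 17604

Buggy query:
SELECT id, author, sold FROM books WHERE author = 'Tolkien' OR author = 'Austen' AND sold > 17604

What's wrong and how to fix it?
Bug: Without parentheses, AND is evaluated before OR, so the sold filter only applies to the 'Austen' branch

Fix: Add parentheses around the OR so the AND applies to both alternatives

Corrected query:
SELECT id, author, sold FROM books WHERE (author = 'Tolkien' OR author = 'Austen') AND sold > 17604

Result:
id | author  | sold 
---+---------+------
3  | Austen  | 31667
4  | Austen  | 30855
5  | Tolkien | 45556
8  | Austen  | 34446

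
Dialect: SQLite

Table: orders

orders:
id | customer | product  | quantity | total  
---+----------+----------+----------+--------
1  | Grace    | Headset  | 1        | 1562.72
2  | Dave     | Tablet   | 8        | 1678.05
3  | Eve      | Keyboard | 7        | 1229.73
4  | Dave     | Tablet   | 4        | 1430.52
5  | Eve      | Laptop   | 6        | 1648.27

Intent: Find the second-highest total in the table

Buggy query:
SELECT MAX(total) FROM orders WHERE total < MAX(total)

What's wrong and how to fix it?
Bug: The inner MAX is an aggregate inside WHERE, which is not allowed

Fix: Put the inner MAX in a scalar subquery

Corrected query:
SELECT MAX(total) FROM orders WHERE total < (SELECT MAX(total) FROM orders)

Result:
MAX(total)
----------
1648.27   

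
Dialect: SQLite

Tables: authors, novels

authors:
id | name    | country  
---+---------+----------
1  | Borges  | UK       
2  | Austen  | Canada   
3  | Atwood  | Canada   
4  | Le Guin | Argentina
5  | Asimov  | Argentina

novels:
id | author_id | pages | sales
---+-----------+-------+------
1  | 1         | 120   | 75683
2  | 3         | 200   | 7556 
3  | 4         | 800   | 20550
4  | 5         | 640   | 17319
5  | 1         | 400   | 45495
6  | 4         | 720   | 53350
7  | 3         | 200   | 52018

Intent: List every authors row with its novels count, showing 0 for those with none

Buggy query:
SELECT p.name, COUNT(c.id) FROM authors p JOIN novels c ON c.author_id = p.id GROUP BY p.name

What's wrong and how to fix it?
Bug: An inner join excludes parents with zero children

Fix: Switch to LEFT JOIN to retain unmatched parent rows

Corrected query:
SELECT p.name, COUNT(c.id) FROM authors p LEFT JOIN novels c ON c.author_id = p.id GROUP BY p.name

Result:
name    | COUNT(c.id)
--------+------------
Asimov  | 1          
Atwood  | 2          
Austen  | 0          
Borges  | 2          
Le Guin | 2          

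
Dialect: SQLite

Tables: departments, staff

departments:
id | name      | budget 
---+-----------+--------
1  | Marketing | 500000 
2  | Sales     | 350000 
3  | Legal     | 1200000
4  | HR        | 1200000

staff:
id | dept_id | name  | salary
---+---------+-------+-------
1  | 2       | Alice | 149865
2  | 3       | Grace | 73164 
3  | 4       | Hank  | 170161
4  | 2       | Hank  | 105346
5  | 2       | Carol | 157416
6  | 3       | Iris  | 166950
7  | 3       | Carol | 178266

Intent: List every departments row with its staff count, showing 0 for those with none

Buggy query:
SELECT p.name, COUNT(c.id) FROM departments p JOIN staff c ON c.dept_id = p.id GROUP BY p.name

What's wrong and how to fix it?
Bug: INNER JOIN drops departments rows that have no matching staff rows

Fix: Use LEFT JOIN so parents without children still appear (COUNT(c.id) gives 0)

Corrected query:
SELECT p.name, COUNT(c.id) FROM departments p LEFT JOIN staff c ON c.dept_id = p.id GROUP BY p.name

Result:
name      | COUNT(c.id)
----------+------------
HR        | 1          
Legal     | 3          
Marketing | 0          
Sales     | 3          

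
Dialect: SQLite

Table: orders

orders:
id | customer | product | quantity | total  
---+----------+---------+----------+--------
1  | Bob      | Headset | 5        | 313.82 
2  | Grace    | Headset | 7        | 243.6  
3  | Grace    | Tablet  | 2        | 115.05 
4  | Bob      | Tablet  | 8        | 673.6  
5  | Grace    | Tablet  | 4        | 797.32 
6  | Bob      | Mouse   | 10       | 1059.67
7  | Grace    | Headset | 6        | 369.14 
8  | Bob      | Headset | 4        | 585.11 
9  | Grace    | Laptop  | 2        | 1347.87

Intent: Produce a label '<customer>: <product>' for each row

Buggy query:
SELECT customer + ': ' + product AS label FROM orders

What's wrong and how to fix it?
Bug: SQLite uses || for string concatenation; + coerces text to numbers (yielding 0)

Fix: Replace + with || to concatenate text

Corrected query:
SELECT customer || ': ' || product AS label FROM orders

Result:
label         
--------------
Bob: Headset  
Grace: Headset
Grace: Tablet 
Bob: Tablet   
Grace: Tablet 
Bob: Mouse    
Grace: Headset
Bob: Headset  
Grace: Laptop 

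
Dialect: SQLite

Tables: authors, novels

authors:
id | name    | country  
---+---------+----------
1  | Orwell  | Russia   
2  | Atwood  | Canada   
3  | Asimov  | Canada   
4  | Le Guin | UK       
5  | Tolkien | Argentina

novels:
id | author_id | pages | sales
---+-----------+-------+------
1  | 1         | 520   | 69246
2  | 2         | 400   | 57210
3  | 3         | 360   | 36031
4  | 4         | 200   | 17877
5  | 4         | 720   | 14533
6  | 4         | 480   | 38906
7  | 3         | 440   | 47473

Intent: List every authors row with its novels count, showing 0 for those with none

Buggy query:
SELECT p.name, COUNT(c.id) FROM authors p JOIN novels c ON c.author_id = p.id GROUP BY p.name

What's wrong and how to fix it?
Bug: INNER JOIN drops authors rows that have no matching novels rows

Fix: Switch to LEFT JOIN to retain unmatched parent rows

Corrected query:
SELECT p.name, COUNT(c.id) FROM authors p LEFT JOIN novels c ON c.author_id = p.id GROUP BY p.name

Result:
name    | COUNT(c.id)
--------+------------
Asimov  | 2          
Atwood  | 1          
Le Guin | 3          
Orwell  | 1          
Tolkien | 0          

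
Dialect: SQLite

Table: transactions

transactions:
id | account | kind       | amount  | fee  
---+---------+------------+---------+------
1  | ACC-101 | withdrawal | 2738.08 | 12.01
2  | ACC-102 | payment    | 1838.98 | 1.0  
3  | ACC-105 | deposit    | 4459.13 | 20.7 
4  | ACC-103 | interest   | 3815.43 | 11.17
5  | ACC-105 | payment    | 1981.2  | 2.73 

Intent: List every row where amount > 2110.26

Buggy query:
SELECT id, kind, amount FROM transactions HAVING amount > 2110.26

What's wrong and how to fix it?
Bug: This is a non-aggregate query (no GROUP BY, no aggregates), so in SQLite the HAVING clause is invalid here; a row-level condition belongs in WHERE

Fix: Replace HAVING with WHERE since the condition applies to individual rows

Corrected query:
SELECT id, kind, amount FROM transactions WHERE amount > 2110.26

Result:
id | kind       | amount 
---+------------+--------
1  | withdrawal | 2738.08
3  | deposit    | 4459.13
4  | interest   | 3815.43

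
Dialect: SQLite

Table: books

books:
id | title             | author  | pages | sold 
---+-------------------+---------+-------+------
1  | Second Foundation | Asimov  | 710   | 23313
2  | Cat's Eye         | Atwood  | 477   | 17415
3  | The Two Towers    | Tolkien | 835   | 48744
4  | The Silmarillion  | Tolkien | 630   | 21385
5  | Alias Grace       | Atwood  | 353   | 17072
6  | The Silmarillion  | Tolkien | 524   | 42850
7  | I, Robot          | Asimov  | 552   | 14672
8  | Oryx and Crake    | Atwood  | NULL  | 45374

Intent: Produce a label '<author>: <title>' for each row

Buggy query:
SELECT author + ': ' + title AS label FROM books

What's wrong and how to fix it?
Bug: '+' is numeric addition; on text columns SQLite converts them to 0 instead of concatenating

Fix: Use the || operator for string concatenation

Corrected query:
SELECT author || ': ' || title AS label FROM books

Result:
label                    
-------------------------
Asimov: Second Foundation
Atwood: Cat's Eye        
Tolkien: The Two Towers  
Tolkien: The Silmarillion
Atwood: Alias Grace      
Tolkien: The Silmarillion
Asimov: I, Robot         
Atwood: Oryx and Crake   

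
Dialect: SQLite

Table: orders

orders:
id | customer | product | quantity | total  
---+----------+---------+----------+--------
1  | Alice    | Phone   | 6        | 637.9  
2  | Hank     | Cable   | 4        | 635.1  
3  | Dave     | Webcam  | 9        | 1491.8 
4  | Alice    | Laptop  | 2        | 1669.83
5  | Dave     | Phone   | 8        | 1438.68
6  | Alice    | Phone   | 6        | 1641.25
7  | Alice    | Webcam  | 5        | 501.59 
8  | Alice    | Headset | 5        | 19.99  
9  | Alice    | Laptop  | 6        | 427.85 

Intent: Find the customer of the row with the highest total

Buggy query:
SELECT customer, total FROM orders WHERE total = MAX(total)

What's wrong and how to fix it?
Bug: WHERE is evaluated per row; an aggregate over the whole table isn't defined there

Fix: Use a subquery: WHERE total = (SELECT MAX(total) FROM orders)

Corrected query:
SELECT customer, total FROM orders WHERE total = (SELECT MAX(total) FROM orders)

Result:
customer | total  
---------+--------
Alice    | 1669.83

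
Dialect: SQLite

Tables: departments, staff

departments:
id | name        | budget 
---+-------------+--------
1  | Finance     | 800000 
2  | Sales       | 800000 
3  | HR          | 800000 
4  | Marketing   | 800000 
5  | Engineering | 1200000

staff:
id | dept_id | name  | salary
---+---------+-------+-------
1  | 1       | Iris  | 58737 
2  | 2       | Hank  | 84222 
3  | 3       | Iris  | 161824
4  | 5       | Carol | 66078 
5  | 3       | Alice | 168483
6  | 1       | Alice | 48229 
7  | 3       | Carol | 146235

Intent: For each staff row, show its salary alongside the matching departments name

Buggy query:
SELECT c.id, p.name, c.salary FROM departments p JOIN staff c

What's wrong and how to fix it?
Bug: JOIN with no ON clause produces a cartesian product; every staff row pairs with every departments row

Fix: Specify the join condition linking the foreign key to the parent id

Corrected query:
SELECT c.id, p.name, c.salary FROM departments p JOIN staff c ON c.dept_id = p.id

Result:
id | name        | salary
---+-------------+-------
1  | Finance     | 58737 
2  | Sales       | 84222 
3  | HR          | 161824
4  | Engineering | 66078 
5  | HR          | 168483
6  | Finance     | 48229 
7  | HR          | 146235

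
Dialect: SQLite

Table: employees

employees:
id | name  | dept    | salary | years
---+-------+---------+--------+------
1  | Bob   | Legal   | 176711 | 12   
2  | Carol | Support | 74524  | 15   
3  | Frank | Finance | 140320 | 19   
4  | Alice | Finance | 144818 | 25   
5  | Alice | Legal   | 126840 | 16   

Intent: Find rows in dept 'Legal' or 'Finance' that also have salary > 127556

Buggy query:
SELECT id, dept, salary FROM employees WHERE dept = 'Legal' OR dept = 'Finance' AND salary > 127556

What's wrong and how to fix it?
Bug: AND binds tighter than OR, so this parses as dept = 'Legal' OR (dept = 'Finance' AND salary > 127556)

Fix: Add parentheses around the OR so the AND applies to both alternatives

Corrected query:
SELECT id, dept, salary FROM employees WHERE (dept = 'Legal' OR dept = 'Finance') AND salary > 127556

Result:
id | dept    | salary
---+---------+-------
1  | Legal   | 176711
3  | Finance | 140320
4  | Finance | 144818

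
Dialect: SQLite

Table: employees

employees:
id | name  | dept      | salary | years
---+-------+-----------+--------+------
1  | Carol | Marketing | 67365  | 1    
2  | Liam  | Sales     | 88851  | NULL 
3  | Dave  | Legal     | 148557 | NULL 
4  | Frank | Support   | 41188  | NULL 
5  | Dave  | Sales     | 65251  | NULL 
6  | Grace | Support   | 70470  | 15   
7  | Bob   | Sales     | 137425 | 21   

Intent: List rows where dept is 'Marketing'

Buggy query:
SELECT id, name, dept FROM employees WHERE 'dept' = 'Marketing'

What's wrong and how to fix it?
Bug: 'dept' in single quotes is a string literal, not the column; the comparison is literal-vs-literal and never true

Fix: Remove the quotes around the column name (or use double quotes for an identifier)

Corrected query:
SELECT id, name, dept FROM employees WHERE dept = 'Marketing'

Result:
id | name  | dept     
---+-------+----------
1  | Carol | Marketing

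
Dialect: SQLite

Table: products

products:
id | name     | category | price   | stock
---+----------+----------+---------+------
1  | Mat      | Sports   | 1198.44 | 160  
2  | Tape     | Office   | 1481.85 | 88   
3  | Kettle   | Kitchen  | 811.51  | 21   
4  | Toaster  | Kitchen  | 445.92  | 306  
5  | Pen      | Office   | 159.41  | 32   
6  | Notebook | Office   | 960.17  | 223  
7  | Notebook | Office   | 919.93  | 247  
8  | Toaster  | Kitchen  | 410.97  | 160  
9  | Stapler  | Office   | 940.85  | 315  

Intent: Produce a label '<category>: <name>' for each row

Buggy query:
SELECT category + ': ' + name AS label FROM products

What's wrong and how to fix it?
Bug: SQLite uses || for string concatenation; + coerces text to numbers (yielding 0)

Fix: Use the || operator for string concatenation

Corrected query:
SELECT category || ': ' || name AS label FROM products

Result:
label           
----------------
Sports: Mat     
Office: Tape    
Kitchen: Kettle 
Kitchen: Toaster
Office: Pen     
Office: Notebook
Office: Notebook
Kitchen: Toaster
Office: Stapler 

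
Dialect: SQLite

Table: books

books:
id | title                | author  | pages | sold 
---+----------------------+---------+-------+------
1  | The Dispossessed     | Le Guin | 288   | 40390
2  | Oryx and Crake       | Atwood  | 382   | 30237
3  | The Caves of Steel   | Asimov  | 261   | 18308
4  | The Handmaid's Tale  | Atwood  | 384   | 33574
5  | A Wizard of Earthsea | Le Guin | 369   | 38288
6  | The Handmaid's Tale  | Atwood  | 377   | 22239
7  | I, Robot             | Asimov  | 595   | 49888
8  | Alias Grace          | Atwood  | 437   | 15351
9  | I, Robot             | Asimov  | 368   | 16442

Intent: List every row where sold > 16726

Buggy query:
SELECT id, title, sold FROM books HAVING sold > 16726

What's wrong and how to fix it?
Bug: HAVING filters the output of aggregation, but this query has no GROUP BY and no aggregate functions, so SQLite rejects it (HAVING clause on a non-aggregate query); the condition here is per row

Fix: Use WHERE for row-level filtering

Corrected query:
SELECT id, title, sold FROM books WHERE sold > 16726

Result:
id | title                | sold 
---+----------------------+------
1  | The Dispossessed     | 40390
2  | Oryx and Crake       | 30237
3  | The Caves of Steel   | 18308
4  | The Handmaid's Tale  | 33574
5  | A Wizard of Earthsea | 38288
6  | The Handmaid's Tale  | 22239
7  | I, Robot             | 49888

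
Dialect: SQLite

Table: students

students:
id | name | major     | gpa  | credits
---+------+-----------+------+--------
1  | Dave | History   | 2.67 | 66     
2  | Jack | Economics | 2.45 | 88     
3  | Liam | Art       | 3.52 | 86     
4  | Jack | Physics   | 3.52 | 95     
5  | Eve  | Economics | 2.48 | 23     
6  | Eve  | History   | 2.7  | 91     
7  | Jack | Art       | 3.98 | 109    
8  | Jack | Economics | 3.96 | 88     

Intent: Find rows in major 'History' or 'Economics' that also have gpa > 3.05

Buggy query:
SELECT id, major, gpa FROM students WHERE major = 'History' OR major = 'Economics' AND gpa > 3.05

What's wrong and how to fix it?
Bug: AND binds tighter than OR, so this parses as major = 'History' OR (major = 'Economics' AND gpa > 3.05)

Fix: Group the OR with parentheses (or use IN), then AND the threshold

Corrected query:
SELECT id, major, gpa FROM students WHERE (major = 'History' OR major = 'Economics') AND gpa > 3.05

Result:
id | major     | gpa 
---+-----------+-----
8  | Economics | 3.96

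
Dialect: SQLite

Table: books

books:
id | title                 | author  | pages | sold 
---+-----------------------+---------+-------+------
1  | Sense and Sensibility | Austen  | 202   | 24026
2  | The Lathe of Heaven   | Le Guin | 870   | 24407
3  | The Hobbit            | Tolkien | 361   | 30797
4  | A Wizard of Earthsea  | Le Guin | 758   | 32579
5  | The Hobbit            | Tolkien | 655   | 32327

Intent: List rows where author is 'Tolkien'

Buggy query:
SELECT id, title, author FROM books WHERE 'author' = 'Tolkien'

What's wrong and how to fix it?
Bug: 'author' in single quotes is a string literal, not the column; the comparison is literal-vs-literal and never true

Fix: Reference the column as author without single quotes

Corrected query:
SELECT id, title, author FROM books WHERE author = 'Tolkien'

Result:
id | title      | author 
---+------------+--------
3  | The Hobbit | Tolkien
5  | The Hobbit | Tolkien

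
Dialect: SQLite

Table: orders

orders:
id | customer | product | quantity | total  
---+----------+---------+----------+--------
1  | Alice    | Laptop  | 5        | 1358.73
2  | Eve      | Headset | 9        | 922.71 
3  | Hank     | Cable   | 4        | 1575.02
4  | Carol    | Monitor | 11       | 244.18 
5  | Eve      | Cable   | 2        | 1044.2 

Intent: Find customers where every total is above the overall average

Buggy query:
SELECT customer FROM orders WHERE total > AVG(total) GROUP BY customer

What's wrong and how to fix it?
Bug: WHERE evaluates per row before aggregation, so AVG() is unavailable

Fix: Compute the overall average in a scalar subquery and compare each group's MIN against it in HAVING

Corrected query:
SELECT customer FROM orders GROUP BY customer HAVING MIN(total) > (SELECT AVG(total) FROM orders)

Result:
customer
--------
Alice   
Hank    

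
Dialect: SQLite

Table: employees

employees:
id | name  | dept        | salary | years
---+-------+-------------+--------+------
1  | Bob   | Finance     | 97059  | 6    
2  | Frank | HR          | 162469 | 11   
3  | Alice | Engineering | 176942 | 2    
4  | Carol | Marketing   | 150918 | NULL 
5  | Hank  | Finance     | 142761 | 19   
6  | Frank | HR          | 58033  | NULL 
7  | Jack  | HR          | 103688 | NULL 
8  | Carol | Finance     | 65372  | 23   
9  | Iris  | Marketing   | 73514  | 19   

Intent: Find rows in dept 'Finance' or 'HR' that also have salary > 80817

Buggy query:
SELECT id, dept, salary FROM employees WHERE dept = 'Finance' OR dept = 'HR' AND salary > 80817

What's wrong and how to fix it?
Bug: AND binds tighter than OR, so this parses as dept = 'Finance' OR (dept = 'HR' AND salary > 80817)

Fix: Add parentheses around the OR so the AND applies to both alternatives

Corrected query:
SELECT id, dept, salary FROM employees WHERE (dept = 'Finance' OR dept = 'HR') AND salary > 80817

Result:
id | dept    | salary
---+---------+-------
1  | Finance | 97059 
2  | HR      | 162469
5  | Finance | 142761
7  | HR      | 103688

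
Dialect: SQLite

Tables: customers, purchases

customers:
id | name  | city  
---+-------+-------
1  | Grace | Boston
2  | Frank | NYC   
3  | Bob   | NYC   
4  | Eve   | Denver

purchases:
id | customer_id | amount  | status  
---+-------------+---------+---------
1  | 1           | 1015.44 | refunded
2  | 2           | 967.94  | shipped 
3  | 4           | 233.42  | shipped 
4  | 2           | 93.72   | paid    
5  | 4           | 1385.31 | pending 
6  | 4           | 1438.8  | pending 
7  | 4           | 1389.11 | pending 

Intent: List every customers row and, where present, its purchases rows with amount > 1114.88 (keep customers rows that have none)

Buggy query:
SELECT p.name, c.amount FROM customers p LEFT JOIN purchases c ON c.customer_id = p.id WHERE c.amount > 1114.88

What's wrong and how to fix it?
Bug: A WHERE condition on the right-hand table after LEFT JOIN drops unmatched parents

Fix: Put 'c.amount > 1114.88' in the JOIN's ON clause instead of WHERE

Corrected query:
SELECT p.name, c.amount FROM customers p LEFT JOIN purchases c ON c.customer_id = p.id AND c.amount > 1114.88

Result:
name  | amount 
------+--------
Grace | NULL   
Frank | NULL   
Bob   | NULL   
Eve   | 1385.31
Eve   | 1389.11
Eve   | 1438.8 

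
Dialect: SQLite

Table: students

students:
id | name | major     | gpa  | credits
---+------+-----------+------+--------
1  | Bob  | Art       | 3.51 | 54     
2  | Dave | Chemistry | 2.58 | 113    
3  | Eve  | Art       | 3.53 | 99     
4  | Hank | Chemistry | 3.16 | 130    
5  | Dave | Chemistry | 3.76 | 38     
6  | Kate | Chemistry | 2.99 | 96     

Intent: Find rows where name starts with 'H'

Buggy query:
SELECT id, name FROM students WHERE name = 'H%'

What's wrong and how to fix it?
Bug: Wildcards only work with LIKE; '=' treats '%' as a literal character

Fix: Use LIKE for wildcard pattern matching

Corrected query:
SELECT id, name FROM students WHERE name LIKE 'H%'

Result:
id | name
---+-----
4  | Hank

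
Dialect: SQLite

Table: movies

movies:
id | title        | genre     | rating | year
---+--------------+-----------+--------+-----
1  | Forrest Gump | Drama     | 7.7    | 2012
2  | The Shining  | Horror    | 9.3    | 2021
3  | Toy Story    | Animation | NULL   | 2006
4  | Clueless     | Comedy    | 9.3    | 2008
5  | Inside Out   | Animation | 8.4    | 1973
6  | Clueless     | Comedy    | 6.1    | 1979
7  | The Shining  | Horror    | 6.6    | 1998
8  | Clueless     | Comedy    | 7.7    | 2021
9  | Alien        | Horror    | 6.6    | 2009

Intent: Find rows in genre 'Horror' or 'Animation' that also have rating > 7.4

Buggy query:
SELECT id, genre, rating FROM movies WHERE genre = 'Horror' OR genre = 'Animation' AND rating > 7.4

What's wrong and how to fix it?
Bug: AND binds tighter than OR, so this parses as genre = 'Horror' OR (genre = 'Animation' AND rating > 7.4)

Fix: Add parentheses around the OR so the AND applies to both alternatives

Corrected query:
SELECT id, genre, rating FROM movies WHERE (genre = 'Horror' OR genre = 'Animation') AND rating > 7.4

Result:
id | genre     | rating
---+-----------+-------
2  | Horror    | 9.3   
5  | Animation | 8.4   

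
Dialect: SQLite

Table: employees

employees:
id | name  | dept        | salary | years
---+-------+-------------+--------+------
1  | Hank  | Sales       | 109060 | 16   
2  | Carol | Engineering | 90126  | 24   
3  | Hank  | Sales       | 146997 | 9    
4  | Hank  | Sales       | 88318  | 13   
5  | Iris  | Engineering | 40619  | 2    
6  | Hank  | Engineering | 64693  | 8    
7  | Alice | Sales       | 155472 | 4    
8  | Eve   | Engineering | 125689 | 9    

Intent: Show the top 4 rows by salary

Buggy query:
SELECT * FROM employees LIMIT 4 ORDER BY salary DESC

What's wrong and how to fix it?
Bug: ORDER BY cannot follow LIMIT; LIMIT is the final clause

Fix: Sort with ORDER BY, then apply LIMIT

Corrected query:
SELECT * FROM employees ORDER BY salary DESC LIMIT 4

Result:
id | name  | dept        | salary | years
---+-------+-------------+--------+------
7  | Alice | Sales       | 155472 | 4    
3  | Hank  | Sales       | 146997 | 9    
8  | Eve   | Engineering | 125689 | 9    
1  | Hank  | Sales       | 109060 | 16   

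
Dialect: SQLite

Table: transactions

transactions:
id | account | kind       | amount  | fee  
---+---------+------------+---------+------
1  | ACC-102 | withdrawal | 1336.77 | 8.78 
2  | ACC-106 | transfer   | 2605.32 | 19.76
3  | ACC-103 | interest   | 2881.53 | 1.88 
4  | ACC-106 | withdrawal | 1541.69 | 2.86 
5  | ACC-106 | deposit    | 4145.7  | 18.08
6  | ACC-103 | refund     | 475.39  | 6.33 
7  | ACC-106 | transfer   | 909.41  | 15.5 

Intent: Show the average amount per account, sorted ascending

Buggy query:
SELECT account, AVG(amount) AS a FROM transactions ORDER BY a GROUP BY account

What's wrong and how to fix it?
Bug: ORDER BY appears before GROUP BY; SQL clause order requires GROUP BY first

Fix: Reorder: SELECT … FROM … GROUP BY … ORDER BY …

Corrected query:
SELECT account, AVG(amount) AS a FROM transactions GROUP BY account ORDER BY a

Result:
account | a      
--------+--------
ACC-102 | 1336.77
ACC-103 | 1678.46
ACC-106 | 2300.53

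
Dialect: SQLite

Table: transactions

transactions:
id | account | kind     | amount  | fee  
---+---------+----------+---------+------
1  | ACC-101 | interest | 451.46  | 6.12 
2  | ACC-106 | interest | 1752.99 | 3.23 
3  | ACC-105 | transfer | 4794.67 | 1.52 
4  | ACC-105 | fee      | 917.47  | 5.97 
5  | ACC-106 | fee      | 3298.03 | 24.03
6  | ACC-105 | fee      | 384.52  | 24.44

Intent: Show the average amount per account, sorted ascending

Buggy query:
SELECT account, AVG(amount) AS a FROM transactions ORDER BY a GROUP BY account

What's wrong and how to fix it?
Bug: GROUP BY must precede ORDER BY

Fix: Move ORDER BY to the end, after GROUP BY

Corrected query:
SELECT account, AVG(amount) AS a FROM transactions GROUP BY account ORDER BY a

Result:
account | a      
--------+--------
ACC-101 | 451.46 
ACC-105 | 2032.22
ACC-106 | 2525.51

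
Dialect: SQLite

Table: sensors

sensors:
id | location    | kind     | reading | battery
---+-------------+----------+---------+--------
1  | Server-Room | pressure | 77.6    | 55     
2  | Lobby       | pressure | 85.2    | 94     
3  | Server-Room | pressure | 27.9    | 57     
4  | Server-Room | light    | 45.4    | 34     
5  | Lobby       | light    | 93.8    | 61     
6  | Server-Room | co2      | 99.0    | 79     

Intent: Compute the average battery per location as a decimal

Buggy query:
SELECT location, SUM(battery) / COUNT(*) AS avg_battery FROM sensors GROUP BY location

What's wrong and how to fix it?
Bug: SUM(battery) and COUNT(*) are both integers; the division truncates the fractional part

Fix: Cast one side to REAL so the division keeps the fractional part

Corrected query:
SELECT location, SUM(battery) * 1.0 / COUNT(*) AS avg_battery FROM sensors GROUP BY location

Result:
location    | avg_battery
------------+------------
Lobby       | 77.5       
Server-Room | 56.25      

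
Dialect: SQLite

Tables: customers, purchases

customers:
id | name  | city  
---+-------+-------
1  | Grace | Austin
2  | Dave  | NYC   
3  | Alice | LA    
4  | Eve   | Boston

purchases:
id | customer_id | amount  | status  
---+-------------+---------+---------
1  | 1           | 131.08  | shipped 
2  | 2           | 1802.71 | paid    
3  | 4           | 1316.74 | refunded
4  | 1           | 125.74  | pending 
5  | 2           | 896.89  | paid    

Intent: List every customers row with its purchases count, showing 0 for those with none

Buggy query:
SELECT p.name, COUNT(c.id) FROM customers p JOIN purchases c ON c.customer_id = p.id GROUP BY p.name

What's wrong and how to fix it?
Bug: An inner join excludes parents with zero children

Fix: Switch to LEFT JOIN to retain unmatched parent rows

Corrected query:
SELECT p.name, COUNT(c.id) FROM customers p LEFT JOIN purchases c ON c.customer_id = p.id GROUP BY p.name

Result:
name  | COUNT(c.id)
------+------------
Alice | 0          
Dave  | 2          
Eve   | 1          
Grace | 2          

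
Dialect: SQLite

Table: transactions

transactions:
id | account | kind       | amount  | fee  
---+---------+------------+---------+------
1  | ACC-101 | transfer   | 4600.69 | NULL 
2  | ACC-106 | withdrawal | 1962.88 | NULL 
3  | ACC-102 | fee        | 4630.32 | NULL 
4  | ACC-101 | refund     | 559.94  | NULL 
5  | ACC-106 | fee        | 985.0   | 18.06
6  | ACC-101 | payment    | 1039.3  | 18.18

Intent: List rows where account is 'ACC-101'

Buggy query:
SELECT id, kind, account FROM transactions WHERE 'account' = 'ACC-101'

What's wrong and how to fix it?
Bug: 'account' in single quotes is a string literal, not the column; the comparison is literal-vs-literal and never true

Fix: Reference the column as account without single quotes

Corrected query:
SELECT id, kind, account FROM transactions WHERE account = 'ACC-101'

Result:
id | kind     | account
---+----------+--------
1  | transfer | ACC-101
4  | refund   | ACC-101
6  | payment  | ACC-101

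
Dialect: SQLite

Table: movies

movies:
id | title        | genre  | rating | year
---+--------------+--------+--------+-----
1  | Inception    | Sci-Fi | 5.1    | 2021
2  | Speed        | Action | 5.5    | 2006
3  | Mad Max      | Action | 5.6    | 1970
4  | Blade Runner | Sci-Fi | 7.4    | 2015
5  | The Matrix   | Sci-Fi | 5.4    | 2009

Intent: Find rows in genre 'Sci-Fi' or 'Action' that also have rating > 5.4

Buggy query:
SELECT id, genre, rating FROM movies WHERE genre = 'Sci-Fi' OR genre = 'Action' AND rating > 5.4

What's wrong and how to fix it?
Bug: AND binds tighter than OR, so this parses as genre = 'Sci-Fi' OR (genre = 'Action' AND rating > 5.4)

Fix: Add parentheses around the OR so the AND applies to both alternatives

Corrected query:
SELECT id, genre, rating FROM movies WHERE (genre = 'Sci-Fi' OR genre = 'Action') AND rating > 5.4

Result:
id | genre  | rating
---+--------+-------
2  | Action | 5.5   
3  | Action | 5.6   
4  | Sci-Fi | 7.4   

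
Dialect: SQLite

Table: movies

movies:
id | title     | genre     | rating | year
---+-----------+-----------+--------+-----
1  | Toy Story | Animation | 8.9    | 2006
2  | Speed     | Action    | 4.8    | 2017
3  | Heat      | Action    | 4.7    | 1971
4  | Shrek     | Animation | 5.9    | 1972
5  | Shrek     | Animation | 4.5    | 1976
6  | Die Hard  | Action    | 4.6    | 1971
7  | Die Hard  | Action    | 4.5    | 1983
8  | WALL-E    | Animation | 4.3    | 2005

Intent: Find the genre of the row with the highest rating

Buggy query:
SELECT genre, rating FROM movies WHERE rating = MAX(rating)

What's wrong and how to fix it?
Bug: WHERE is evaluated per row; an aggregate over the whole table isn't defined there

Fix: Use a subquery: WHERE rating = (SELECT MAX(rating) FROM movies)

Corrected query:
SELECT genre, rating FROM movies WHERE rating = (SELECT MAX(rating) FROM movies)

Result:
genre     | rating
----------+-------
Animation | 8.9   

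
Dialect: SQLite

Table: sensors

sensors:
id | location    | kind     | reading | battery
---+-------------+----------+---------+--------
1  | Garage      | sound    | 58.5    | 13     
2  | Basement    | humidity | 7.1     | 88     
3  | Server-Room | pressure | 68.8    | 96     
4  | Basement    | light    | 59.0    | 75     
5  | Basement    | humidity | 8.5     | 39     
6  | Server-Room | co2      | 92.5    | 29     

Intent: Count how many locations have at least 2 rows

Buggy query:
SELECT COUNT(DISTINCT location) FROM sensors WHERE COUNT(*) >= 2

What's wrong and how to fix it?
Bug: COUNT(*) cannot appear in WHERE; the per-group count doesn't exist yet

Fix: Group first with HAVING COUNT(*) >= 2, then COUNT the resulting groups

Corrected query:
SELECT COUNT(*) FROM (SELECT location FROM sensors GROUP BY location HAVING COUNT(*) >= 2)

Result:
COUNT(*)
--------
2       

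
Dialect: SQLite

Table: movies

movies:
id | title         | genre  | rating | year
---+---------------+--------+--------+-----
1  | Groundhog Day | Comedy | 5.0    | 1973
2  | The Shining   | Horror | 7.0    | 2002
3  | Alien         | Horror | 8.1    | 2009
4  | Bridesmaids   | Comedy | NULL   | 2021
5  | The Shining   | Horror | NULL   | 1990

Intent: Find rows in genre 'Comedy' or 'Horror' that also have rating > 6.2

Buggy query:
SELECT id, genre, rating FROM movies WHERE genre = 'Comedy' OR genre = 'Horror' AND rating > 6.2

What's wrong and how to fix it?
Bug: AND binds tighter than OR, so this parses as genre = 'Comedy' OR (genre = 'Horror' AND rating > 6.2)

Fix: Group the OR with parentheses (or use IN), then AND the threshold

Corrected query:
SELECT id, genre, rating FROM movies WHERE (genre = 'Comedy' OR genre = 'Horror') AND rating > 6.2

Result:
id | genre  | rating
---+--------+-------
2  | Horror | 7     
3  | Horror | 8.1   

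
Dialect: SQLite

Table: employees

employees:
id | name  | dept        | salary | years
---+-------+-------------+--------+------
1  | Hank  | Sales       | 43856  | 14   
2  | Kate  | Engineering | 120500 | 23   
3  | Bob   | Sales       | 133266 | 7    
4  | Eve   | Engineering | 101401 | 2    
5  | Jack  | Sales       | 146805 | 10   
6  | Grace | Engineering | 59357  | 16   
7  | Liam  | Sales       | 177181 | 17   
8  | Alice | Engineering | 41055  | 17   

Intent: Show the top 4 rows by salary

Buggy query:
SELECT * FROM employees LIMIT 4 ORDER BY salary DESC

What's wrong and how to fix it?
Bug: LIMIT must come after ORDER BY

Fix: Sort with ORDER BY, then apply LIMIT

Corrected query:
SELECT * FROM employees ORDER BY salary DESC LIMIT 4

Result:
id | name | dept        | salary | years
---+------+-------------+--------+------
7  | Liam | Sales       | 177181 | 17   
5  | Jack | Sales       | 146805 | 10   
3  | Bob  | Sales       | 133266 | 7    
2  | Kate | Engineering | 120500 | 23   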